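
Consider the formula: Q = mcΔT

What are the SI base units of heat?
Units of each symbol in Q = mcΔT:
  m (mass): kg
  c (specific heat capacity, in J/(kg·K)): m²/(s²·K)
  ΔT (temperature change): K

Multiplying the contributions: [kg] · [m²/(s²·K)] · [K]
Adding exponents of each base unit: kg: 1, m: 2, s: -2
SI base units of heat: kg·m²/s²

Answer: kg·m²/s²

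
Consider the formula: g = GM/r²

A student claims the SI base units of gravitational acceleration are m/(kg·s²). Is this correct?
Units of each symbol in g = GM/r²:
  G (gravitational constant): m³/(kg·s²)
  M (mass): kg
  r (distance): m  → to the power 2 in the denominator, contributes 1/m²

Multiplying the contributions: [m³/(kg·s²)] · [kg] · [1/m²]
Adding exponents of each base unit: m: 1, s: -2
SI base units of gravitational acceleration: m/s²

The claimed units m/(kg·s²) (exponents kg: -1, m: 1, s: -2) do not match the derived units m/s² (exponents m: 1, s: -2), so the claim is incorrect.

Answer: No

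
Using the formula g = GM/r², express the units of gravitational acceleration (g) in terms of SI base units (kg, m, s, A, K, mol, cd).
Units of each symbol in g = GM/r²:
  G (gravitational constant): m³/(kg·s²)
  M (mass): kg
  r (distance): m  → to the power 2 in the denominator, contributes 1/m²

Multiplying the contributions: [m³/(kg·s²)] · [kg] · [1/m²]
Adding exponents of each base unit: m: 1, s: -2
SI base units of gravitational acceleration: m/s²

Answer: m/s²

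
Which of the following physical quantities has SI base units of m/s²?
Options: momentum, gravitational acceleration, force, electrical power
Checking the SI base units of each option:
  momentum (p = mv): kg·m/s  ✗
  gravitational acceleration (g = GM/r²): m/s²  ✓ matches
  force (F = ma): kg·m/s²  ✗
  electrical power (P = IV): kg·m²/s³  ✗

Only gravitational acceleration has units m/s².

Answer: gravitational acceleration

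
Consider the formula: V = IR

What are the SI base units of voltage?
Units of each symbol in V = IR:
  I (current): A
  R (resistance, in ohms): kg·m²/(s³·A²)

Multiplying the contributions: [A] · [kg·m²/(s³·A²)]
Adding exponents of each base unit: kg: 1, m: 2, s: -3, A: -1
SI base units of voltage: kg·m²/(s³·A)

Answer: kg·m²/(s³·A)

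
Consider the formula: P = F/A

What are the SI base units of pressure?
Units of each symbol in P = F/A:
  F (force): kg·m/s²
  A (area): m²  → in the denominator, contributes 1/m²

Multiplying the contributions: [kg·m/s²] · [1/m²]
Adding exponents of each base unit: kg: 1, m: -1, s: -2
SI base units of pressure: kg/(m·s²)

Answer: kg/(m·s²)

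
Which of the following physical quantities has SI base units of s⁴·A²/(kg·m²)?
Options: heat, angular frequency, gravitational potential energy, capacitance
Checking the SI base units of each option:
  heat (Q = mcΔT): kg·m²/s²  ✗
  angular frequency (ω = 2πf): 1/s  ✗
  gravitational potential energy (U = -GMm/r): kg·m²/s²  ✗
  capacitance (C = Q/V): s⁴·A²/(kg·m²)  ✓ matches

Only capacitance has units s⁴·A²/(kg·m²).

Answer: capacitance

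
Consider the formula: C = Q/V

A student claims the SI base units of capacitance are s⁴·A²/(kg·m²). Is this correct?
Units of each symbol in C = Q/V:
  Q (charge, in coulombs): s·A
  V (voltage, in volts): kg·m²/(s³·A)  → in the denominator, contributes s³·A/(kg·m²)

Multiplying the contributions: [s·A] · [s³·A/(kg·m²)]
Adding exponents of each base unit: kg: -1, m: -2, s: 4, A: 2
SI base units of capacitance: s⁴·A²/(kg·m²)

The claimed units s⁴·A²/(kg·m²) match the derived units, so the claim is correct.

Answer: Yes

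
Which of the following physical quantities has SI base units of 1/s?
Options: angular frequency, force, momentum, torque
Checking the SI base units of each option:
  angular frequency (ω = 2πf): 1/s  ✓ matches
  force (F = ma): kg·m/s²  ✗
  momentum (p = mv): kg·m/s  ✗
  torque (τ = Fr): kg·m²/s²  ✗

Only angular frequency has units 1/s.

Answer: angular frequency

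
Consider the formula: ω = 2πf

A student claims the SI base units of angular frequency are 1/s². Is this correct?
Units of each symbol in ω = 2πf:
  f (frequency): 1/s
  The factor 2π is dimensionless.

Multiplying the contributions: [1/s]
Adding exponents of each base unit: s: -1
SI base units of angular frequency: 1/s

The claimed units 1/s² (exponents s: -2) do not match the derived units 1/s (exponents s: -1), so the claim is incorrect.

Answer: No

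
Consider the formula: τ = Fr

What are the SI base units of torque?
Units of each symbol in τ = Fr:
  F (force): kg·m/s²
  r (lever arm): m

Multiplying the contributions: [kg·m/s²] · [m]
Adding exponents of each base unit: kg: 1, m: 2, s: -2
SI base units of torque: kg·m²/s²

Answer: kg·m²/s²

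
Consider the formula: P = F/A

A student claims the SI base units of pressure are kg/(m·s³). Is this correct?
Units of each symbol in P = F/A:
  F (force): kg·m/s²
  A (area): m²  → in the denominator, contributes 1/m²

Multiplying the contributions: [kg·m/s²] · [1/m²]
Adding exponents of each base unit: kg: 1, m: -1, s: -2
SI base units of pressure: kg/(m·s²)

The claimed units kg/(m·s³) (exponents kg: 1, m: -1, s: -3) do not match the derived units kg/(m·s²) (exponents kg: 1, m: -1, s: -2), so the claim is incorrect.

Answer: No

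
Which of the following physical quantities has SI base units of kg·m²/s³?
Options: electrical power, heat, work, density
Checking the SI base units of each option:
  electrical power (P = IV): kg·m²/s³  ✓ matches
  heat (Q = mcΔT): kg·m²/s²  ✗
  work (W = Fd): kg·m²/s²  ✗
  density (ρ = m/V): kg/m³  ✗

Only electrical power has units kg·m²/s³.

Answer: electrical power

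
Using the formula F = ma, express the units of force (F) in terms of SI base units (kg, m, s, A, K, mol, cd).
Units of each symbol in F = ma:
  m (mass): kg
  a (acceleration): m/s²

Multiplying the contributions: [kg] · [m/s²]
Adding exponents of each base unit: kg: 1, m: 1, s: -2
SI base units of force: kg·m/s²

Answer: kg·m/s²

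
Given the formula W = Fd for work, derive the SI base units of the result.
Units of each symbol in W = Fd:
  F (force): kg·m/s²
  d (displacement): m

Multiplying the contributions: [kg·m/s²] · [m]
Adding exponents of each base unit: kg: 1, m: 2, s: -2
SI base units of work: kg·m²/s²

Answer: kg·m²/s²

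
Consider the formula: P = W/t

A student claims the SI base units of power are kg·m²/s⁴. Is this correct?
Units of each symbol in P = W/t:
  W (work): kg·m²/s²
  t (time): s  → in the denominator, contributes 1/s

Multiplying the contributions: [kg·m²/s²] · [1/s]
Adding exponents of each base unit: kg: 1, m: 2, s: -3
SI base units of power: kg·m²/s³

The claimed units kg·m²/s⁴ (exponents kg: 1, m: 2, s: -4) do not match the derived units kg·m²/s³ (exponents kg: 1, m: 2, s: -3), so the claim is incorrect.

Answer: No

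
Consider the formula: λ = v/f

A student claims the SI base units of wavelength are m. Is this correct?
Units of each symbol in λ = v/f:
  v (wave speed): m/s
  f (frequency): 1/s  → in the denominator, contributes s

Multiplying the contributions: [m/s] · [s]
Adding exponents of each base unit: m: 1
SI base units of wavelength: m

The claimed units m match the derived units, so the claim is correct.

Answer: Yes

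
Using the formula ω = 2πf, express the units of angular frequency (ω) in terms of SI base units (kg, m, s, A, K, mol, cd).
Units of each symbol in ω = 2πf:
  f (frequency): 1/s
  The factor 2π is dimensionless.

Multiplying the contributions: [1/s]
Adding exponents of each base unit: s: -1
SI base units of angular frequency: 1/s

Answer: 1/s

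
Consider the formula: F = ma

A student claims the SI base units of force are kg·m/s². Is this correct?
Units of each symbol in F = ma:
  m (mass): kg
  a (acceleration): m/s²

Multiplying the contributions: [kg] · [m/s²]
Adding exponents of each base unit: kg: 1, m: 1, s: -2
SI base units of force: kg·m/s²

The claimed units kg·m/s² match the derived units, so the claim is correct.

Answer: Yes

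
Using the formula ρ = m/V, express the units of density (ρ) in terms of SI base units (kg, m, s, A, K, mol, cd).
Units of each symbol in ρ = m/V:
  m (mass): kg
  V (volume): m³  → in the denominator, contributes 1/m³

Multiplying the contributions: [kg] · [1/m³]
Adding exponents of each base unit: kg: 1, m: -3
SI base units of density: kg/m³

Answer: kg/m³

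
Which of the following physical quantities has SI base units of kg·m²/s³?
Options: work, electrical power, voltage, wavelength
Checking the SI base units of each option:
  work (W = Fd): kg·m²/s²  ✗
  electrical power (P = IV): kg·m²/s³  ✓ matches
  voltage (V = IR): kg·m²/(s³·A)  ✗
  wavelength (λ = v/f): m  ✗

Only electrical power has units kg·m²/s³.

Answer: electrical power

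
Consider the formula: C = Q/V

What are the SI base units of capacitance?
Units of each symbol in C = Q/V:
  Q (charge, in coulombs): s·A
  V (voltage, in volts): kg·m²/(s³·A)  → in the denominator, contributes s³·A/(kg·m²)

Multiplying the contributions: [s·A] · [s³·A/(kg·m²)]
Adding exponents of each base unit: kg: -1, m: -2, s: 4, A: 2
SI base units of capacitance: s⁴·A²/(kg·m²)

Answer: s⁴·A²/(kg·m²)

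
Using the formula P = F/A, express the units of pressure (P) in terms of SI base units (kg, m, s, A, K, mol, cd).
Units of each symbol in P = F/A:
  F (force): kg·m/s²
  A (area): m²  → in the denominator, contributes 1/m²

Multiplying the contributions: [kg·m/s²] · [1/m²]
Adding exponents of each base unit: kg: 1, m: -1, s: -2
SI base units of pressure: kg/(m·s²)

Answer: kg/(m·s²)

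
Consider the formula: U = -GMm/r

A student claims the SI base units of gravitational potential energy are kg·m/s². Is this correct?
Units of each symbol in U = -GMm/r:
  G (gravitational constant): m³/(kg·s²)
  M (mass): kg
  m (mass): kg
  r (distance): m  → in the denominator, contributes 1/m
  The minus sign does not affect the units.

Multiplying the contributions: [m³/(kg·s²)] · [kg] · [kg] · [1/m]
Adding exponents of each base unit: kg: 1, m: 2, s: -2
SI base units of gravitational potential energy: kg·m²/s²

The claimed units kg·m/s² (exponents kg: 1, m: 1, s: -2) do not match the derived units kg·m²/s² (exponents kg: 1, m: 2, s: -2), so the claim is incorrect.

Answer: No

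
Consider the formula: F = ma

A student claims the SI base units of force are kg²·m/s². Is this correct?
Units of each symbol in F = ma:
  m (mass): kg
  a (acceleration): m/s²

Multiplying the contributions: [kg] · [m/s²]
Adding exponents of each base unit: kg: 1, m: 1, s: -2
SI base units of force: kg·m/s²

The claimed units kg²·m/s² (exponents kg: 2, m: 1, s: -2) do not match the derived units kg·m/s² (exponents kg: 1, m: 1, s: -2), so the claim is incorrect.

Answer: No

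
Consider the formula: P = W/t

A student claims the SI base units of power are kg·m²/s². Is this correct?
Units of each symbol in P = W/t:
  W (work): kg·m²/s²
  t (time): s  → in the denominator, contributes 1/s

Multiplying the contributions: [kg·m²/s²] · [1/s]
Adding exponents of each base unit: kg: 1, m: 2, s: -3
SI base units of power: kg·m²/s³

The claimed units kg·m²/s² (exponents kg: 1, m: 2, s: -2) do not match the derived units kg·m²/s³ (exponents kg: 1, m: 2, s: -3), so the claim is incorrect.

Answer: No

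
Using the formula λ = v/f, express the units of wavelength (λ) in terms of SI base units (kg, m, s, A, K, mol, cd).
Units of each symbol in λ = v/f:
  v (wave speed): m/s
  f (frequency): 1/s  → in the denominator, contributes s

Multiplying the contributions: [m/s] · [s]
Adding exponents of each base unit: m: 1
SI base units of wavelength: m

Answer: m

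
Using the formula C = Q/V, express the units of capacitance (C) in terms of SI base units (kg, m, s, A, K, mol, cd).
Units of each symbol in C = Q/V:
  Q (charge, in coulombs): s·A
  V (voltage, in volts): kg·m²/(s³·A)  → in the denominator, contributes s³·A/(kg·m²)

Multiplying the contributions: [s·A] · [s³·A/(kg·m²)]
Adding exponents of each base unit: kg: -1, m: -2, s: 4, A: 2
SI base units of capacitance: s⁴·A²/(kg·m²)

Answer: s⁴·A²/(kg·m²)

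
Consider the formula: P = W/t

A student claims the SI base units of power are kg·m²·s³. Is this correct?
Units of each symbol in P = W/t:
  W (work): kg·m²/s²
  t (time): s  → in the denominator, contributes 1/s

Multiplying the contributions: [kg·m²/s²] · [1/s]
Adding exponents of each base unit: kg: 1, m: 2, s: -3
SI base units of power: kg·m²/s³

The claimed units kg·m²·s³ (exponents kg: 1, m: 2, s: 3) do not match the derived units kg·m²/s³ (exponents kg: 1, m: 2, s: -3), so the claim is incorrect.

Answer: No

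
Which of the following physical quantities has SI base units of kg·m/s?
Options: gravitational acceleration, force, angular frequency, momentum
Checking the SI base units of each option:
  gravitational acceleration (g = GM/r²): m/s²  ✗
  force (F = ma): kg·m/s²  ✗
  angular frequency (ω = 2πf): 1/s  ✗
  momentum (p = mv): kg·m/s  ✓ matches

Only momentum has units kg·m/s.

Answer: momentum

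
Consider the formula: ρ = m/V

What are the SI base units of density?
Units of each symbol in ρ = m/V:
  m (mass): kg
  V (volume): m³  → in the denominator, contributes 1/m³

Multiplying the contributions: [kg] · [1/m³]
Adding exponents of each base unit: kg: 1, m: -3
SI base units of density: kg/m³

Answer: kg/m³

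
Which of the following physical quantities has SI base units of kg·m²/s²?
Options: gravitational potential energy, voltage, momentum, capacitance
Checking the SI base units of each option:
  gravitational potential energy (U = -GMm/r): kg·m²/s²  ✓ matches
  voltage (V = IR): kg·m²/(s³·A)  ✗
  momentum (p = mv): kg·m/s  ✗
  capacitance (C = Q/V): s⁴·A²/(kg·m²)  ✗

Only gravitational potential energy has units kg·m²/s².

Answer: gravitational potential energy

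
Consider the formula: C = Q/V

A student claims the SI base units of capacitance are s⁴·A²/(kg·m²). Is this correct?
Units of each symbol in C = Q/V:
  Q (charge, in coulombs): s·A
  V (voltage, in volts): kg·m²/(s³·A)  → in the denominator, contributes s³·A/(kg·m²)

Multiplying the contributions: [s·A] · [s³·A/(kg·m²)]
Adding exponents of each base unit: kg: -1, m: -2, s: 4, A: 2
SI base units of capacitance: s⁴·A²/(kg·m²)

The claimed units s⁴·A²/(kg·m²) match the derived units, so the claim is correct.

Answer: Yes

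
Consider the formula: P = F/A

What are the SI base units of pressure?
Units of each symbol in P = F/A:
  F (force): kg·m/s²
  A (area): m²  → in the denominator, contributes 1/m²

Multiplying the contributions: [kg·m/s²] · [1/m²]
Adding exponents of each base unit: kg: 1, m: -1, s: -2
SI base units of pressure: kg/(m·s²)

Answer: kg/(m·s²)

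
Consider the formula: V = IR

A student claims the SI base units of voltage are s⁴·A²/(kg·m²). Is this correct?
Units of each symbol in V = IR:
  I (current): A
  R (resistance, in ohms): kg·m²/(s³·A²)

Multiplying the contributions: [A] · [kg·m²/(s³·A²)]
Adding exponents of each base unit: kg: 1, m: 2, s: -3, A: -1
SI base units of voltage: kg·m²/(s³·A)

The claimed units s⁴·A²/(kg·m²) (exponents kg: -1, m: -2, s: 4, A: 2) do not match the derived units kg·m²/(s³·A) (exponents kg: 1, m: 2, s: -3, A: -1), so the claim is incorrect.

Answer: No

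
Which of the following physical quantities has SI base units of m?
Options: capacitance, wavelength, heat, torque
Checking the SI base units of each option:
  capacitance (C = Q/V): s⁴·A²/(kg·m²)  ✗
  wavelength (λ = v/f): m  ✓ matches
  heat (Q = mcΔT): kg·m²/s²  ✗
  torque (τ = Fr): kg·m²/s²  ✗

Only wavelength has units m.

Answer: wavelength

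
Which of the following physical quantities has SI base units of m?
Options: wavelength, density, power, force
Checking the SI base units of each option:
  wavelength (λ = v/f): m  ✓ matches
  density (ρ = m/V): kg/m³  ✗
  power (P = W/t): kg·m²/s³  ✗
  force (F = ma): kg·m/s²  ✗

Only wavelength has units m.

Answer: wavelength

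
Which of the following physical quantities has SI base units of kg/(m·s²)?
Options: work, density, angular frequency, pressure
Checking the SI base units of each option:
  work (W = Fd): kg·m²/s²  ✗
  density (ρ = m/V): kg/m³  ✗
  angular frequency (ω = 2πf): 1/s  ✗
  pressure (P = F/A): kg/(m·s²)  ✓ matches

Only pressure has units kg/(m·s²).

Answer: pressure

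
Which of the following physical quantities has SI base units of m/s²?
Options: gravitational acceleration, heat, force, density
Checking the SI base units of each option:
  gravitational acceleration (g = GM/r²): m/s²  ✓ matches
  heat (Q = mcΔT): kg·m²/s²  ✗
  force (F = ma): kg·m/s²  ✗
  density (ρ = m/V): kg/m³  ✗

Only gravitational acceleration has units m/s².

Answer: gravitational acceleration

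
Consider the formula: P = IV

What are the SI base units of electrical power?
Units of each symbol in P = IV:
  I (current): A
  V (voltage, in volts): kg·m²/(s³·A)

Multiplying the contributions: [A] · [kg·m²/(s³·A)]
Adding exponents of each base unit: kg: 1, m: 2, s: -3
SI base units of electrical power: kg·m²/s³

Answer: kg·m²/s³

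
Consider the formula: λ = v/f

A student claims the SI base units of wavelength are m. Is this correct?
Units of each symbol in λ = v/f:
  v (wave speed): m/s
  f (frequency): 1/s  → in the denominator, contributes s

Multiplying the contributions: [m/s] · [s]
Adding exponents of each base unit: m: 1
SI base units of wavelength: m

The claimed units m match the derived units, so the claim is correct.

Answer: Yes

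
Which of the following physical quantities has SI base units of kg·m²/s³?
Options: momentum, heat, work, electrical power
Checking the SI base units of each option:
  momentum (p = mv): kg·m/s  ✗
  heat (Q = mcΔT): kg·m²/s²  ✗
  work (W = Fd): kg·m²/s²  ✗
  electrical power (P = IV): kg·m²/s³  ✓ matches

Only electrical power has units kg·m²/s³.

Answer: electrical power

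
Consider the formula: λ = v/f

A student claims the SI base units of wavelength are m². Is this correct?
Units of each symbol in λ = v/f:
  v (wave speed): m/s
  f (frequency): 1/s  → in the denominator, contributes s

Multiplying the contributions: [m/s] · [s]
Adding exponents of each base unit: m: 1
SI base units of wavelength: m

The claimed units m² (exponents m: 2) do not match the derived units m (exponents m: 1), so the claim is incorrect.

Answer: No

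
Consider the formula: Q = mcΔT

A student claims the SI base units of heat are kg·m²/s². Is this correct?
Units of each symbol in Q = mcΔT:
  m (mass): kg
  c (specific heat capacity, in J/(kg·K)): m²/(s²·K)
  ΔT (temperature change): K

Multiplying the contributions: [kg] · [m²/(s²·K)] · [K]
Adding exponents of each base unit: kg: 1, m: 2, s: -2
SI base units of heat: kg·m²/s²

The claimed units kg·m²/s² match the derived units, so the claim is correct.

Answer: Yes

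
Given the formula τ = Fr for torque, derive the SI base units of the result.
Units of each symbol in τ = Fr:
  F (force): kg·m/s²
  r (lever arm): m

Multiplying the contributions: [kg·m/s²] · [m]
Adding exponents of each base unit: kg: 1, m: 2, s: -2
SI base units of torque: kg·m²/s²

Answer: kg·m²/s²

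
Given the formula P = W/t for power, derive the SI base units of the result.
Units of each symbol in P = W/t:
  W (work): kg·m²/s²
  t (time): s  → in the denominator, contributes 1/s

Multiplying the contributions: [kg·m²/s²] · [1/s]
Adding exponents of each base unit: kg: 1, m: 2, s: -3
SI base units of power: kg·m²/s³

Answer: kg·m²/s³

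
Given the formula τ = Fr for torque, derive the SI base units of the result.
Units of each symbol in τ = Fr:
  F (force): kg·m/s²
  r (lever arm): m

Multiplying the contributions: [kg·m/s²] · [m]
Adding exponents of each base unit: kg: 1, m: 2, s: -2
SI base units of torque: kg·m²/s²

Answer: kg·m²/s²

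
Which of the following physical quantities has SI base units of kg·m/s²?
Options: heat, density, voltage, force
Checking the SI base units of each option:
  heat (Q = mcΔT): kg·m²/s²  ✗
  density (ρ = m/V): kg/m³  ✗
  voltage (V = IR): kg·m²/(s³·A)  ✗
  force (F = ma): kg·m/s²  ✓ matches

Only force has units kg·m/s².

Answer: force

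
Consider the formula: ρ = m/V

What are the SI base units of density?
Units of each symbol in ρ = m/V:
  m (mass): kg
  V (volume): m³  → in the denominator, contributes 1/m³

Multiplying the contributions: [kg] · [1/m³]
Adding exponents of each base unit: kg: 1, m: -3
SI base units of density: kg/m³

Answer: kg/m³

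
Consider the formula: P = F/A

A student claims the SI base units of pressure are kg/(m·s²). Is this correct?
Units of each symbol in P = F/A:
  F (force): kg·m/s²
  A (area): m²  → in the denominator, contributes 1/m²

Multiplying the contributions: [kg·m/s²] · [1/m²]
Adding exponents of each base unit: kg: 1, m: -1, s: -2
SI base units of pressure: kg/(m·s²)

The claimed units kg/(m·s²) match the derived units, so the claim is correct.

Answer: Yes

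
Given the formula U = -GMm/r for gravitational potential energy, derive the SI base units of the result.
Units of each symbol in U = -GMm/r:
  G (gravitational constant): m³/(kg·s²)
  M (mass): kg
  m (mass): kg
  r (distance): m  → in the denominator, contributes 1/m
  The minus sign does not affect the units.

Multiplying the contributions: [m³/(kg·s²)] · [kg] · [kg] · [1/m]
Adding exponents of each base unit: kg: 1, m: 2, s: -2
SI base units of gravitational potential energy: kg·m²/s²

Answer: kg·m²/s²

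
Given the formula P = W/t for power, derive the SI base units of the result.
Units of each symbol in P = W/t:
  W (work): kg·m²/s²
  t (time): s  → in the denominator, contributes 1/s

Multiplying the contributions: [kg·m²/s²] · [1/s]
Adding exponents of each base unit: kg: 1, m: 2, s: -3
SI base units of power: kg·m²/s³

Answer: kg·m²/s³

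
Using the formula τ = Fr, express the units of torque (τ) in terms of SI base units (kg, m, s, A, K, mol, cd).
Units of each symbol in τ = Fr:
  F (force): kg·m/s²
  r (lever arm): m

Multiplying the contributions: [kg·m/s²] · [m]
Adding exponents of each base unit: kg: 1, m: 2, s: -2
SI base units of torque: kg·m²/s²

Answer: kg·m²/s²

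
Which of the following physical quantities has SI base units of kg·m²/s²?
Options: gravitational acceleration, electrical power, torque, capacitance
Checking the SI base units of each option:
  gravitational acceleration (g = GM/r²): m/s²  ✗
  electrical power (P = IV): kg·m²/s³  ✗
  torque (τ = Fr): kg·m²/s²  ✓ matches
  capacitance (C = Q/V): s⁴·A²/(kg·m²)  ✗

Only torque has units kg·m²/s².

Answer: torque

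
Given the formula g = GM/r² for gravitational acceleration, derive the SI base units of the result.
Units of each symbol in g = GM/r²:
  G (gravitational constant): m³/(kg·s²)
  M (mass): kg
  r (distance): m  → to the power 2 in the denominator, contributes 1/m²

Multiplying the contributions: [m³/(kg·s²)] · [kg] · [1/m²]
Adding exponents of each base unit: m: 1, s: -2
SI base units of gravitational acceleration: m/s²

Answer: m/s²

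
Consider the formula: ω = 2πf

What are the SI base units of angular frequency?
Units of each symbol in ω = 2πf:
  f (frequency): 1/s
  The factor 2π is dimensionless.

Multiplying the contributions: [1/s]
Adding exponents of each base unit: s: -1
SI base units of angular frequency: 1/s

Answer: 1/s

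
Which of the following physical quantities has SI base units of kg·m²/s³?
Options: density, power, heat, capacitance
Checking the SI base units of each option:
  density (ρ = m/V): kg/m³  ✗
  power (P = W/t): kg·m²/s³  ✓ matches
  heat (Q = mcΔT): kg·m²/s²  ✗
  capacitance (C = Q/V): s⁴·A²/(kg·m²)  ✗

Only power has units kg·m²/s³.

Answer: power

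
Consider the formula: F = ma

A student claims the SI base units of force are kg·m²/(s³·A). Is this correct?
Units of each symbol in F = ma:
  m (mass): kg
  a (acceleration): m/s²

Multiplying the contributions: [kg] · [m/s²]
Adding exponents of each base unit: kg: 1, m: 1, s: -2
SI base units of force: kg·m/s²

The claimed units kg·m²/(s³·A) (exponents kg: 1, m: 2, s: -3, A: -1) do not match the derived units kg·m/s² (exponents kg: 1, m: 1, s: -2), so the claim is incorrect.

Answer: No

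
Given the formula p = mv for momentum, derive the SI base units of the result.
Units of each symbol in p = mv:
  m (mass): kg
  v (velocity): m/s

Multiplying the contributions: [kg] · [m/s]
Adding exponents of each base unit: kg: 1, m: 1, s: -1
SI base units of momentum: kg·m/s

Answer: kg·m/s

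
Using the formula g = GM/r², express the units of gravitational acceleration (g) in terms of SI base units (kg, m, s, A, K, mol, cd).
Units of each symbol in g = GM/r²:
  G (gravitational constant): m³/(kg·s²)
  M (mass): kg
  r (distance): m  → to the power 2 in the denominator, contributes 1/m²

Multiplying the contributions: [m³/(kg·s²)] · [kg] · [1/m²]
Adding exponents of each base unit: m: 1, s: -2
SI base units of gravitational acceleration: m/s²

Answer: m/s²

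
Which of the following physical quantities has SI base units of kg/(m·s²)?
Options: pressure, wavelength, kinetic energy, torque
Checking the SI base units of each option:
  pressure (P = F/A): kg/(m·s²)  ✓ matches
  wavelength (λ = v/f): m  ✗
  kinetic energy (E = ½mv²): kg·m²/s²  ✗
  torque (τ = Fr): kg·m²/s²  ✗

Only pressure has units kg/(m·s²).

Answer: pressure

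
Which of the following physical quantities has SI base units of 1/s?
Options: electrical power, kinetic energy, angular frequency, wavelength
Checking the SI base units of each option:
  electrical power (P = IV): kg·m²/s³  ✗
  kinetic energy (E = ½mv²): kg·m²/s²  ✗
  angular frequency (ω = 2πf): 1/s  ✓ matches
  wavelength (λ = v/f): m  ✗

Only angular frequency has units 1/s.

Answer: angular frequency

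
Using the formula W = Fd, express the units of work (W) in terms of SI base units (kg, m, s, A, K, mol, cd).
Units of each symbol in W = Fd:
  F (force): kg·m/s²
  d (displacement): m

Multiplying the contributions: [kg·m/s²] · [m]
Adding exponents of each base unit: kg: 1, m: 2, s: -2
SI base units of work: kg·m²/s²

Answer: kg·m²/s²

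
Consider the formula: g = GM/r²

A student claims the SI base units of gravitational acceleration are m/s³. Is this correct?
Units of each symbol in g = GM/r²:
  G (gravitational constant): m³/(kg·s²)
  M (mass): kg
  r (distance): m  → to the power 2 in the denominator, contributes 1/m²

Multiplying the contributions: [m³/(kg·s²)] · [kg] · [1/m²]
Adding exponents of each base unit: m: 1, s: -2
SI base units of gravitational acceleration: m/s²

The claimed units m/s³ (exponents m: 1, s: -3) do not match the derived units m/s² (exponents m: 1, s: -2), so the claim is incorrect.

Answer: No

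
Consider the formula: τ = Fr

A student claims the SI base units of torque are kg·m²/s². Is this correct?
Units of each symbol in τ = Fr:
  F (force): kg·m/s²
  r (lever arm): m

Multiplying the contributions: [kg·m/s²] · [m]
Adding exponents of each base unit: kg: 1, m: 2, s: -2
SI base units of torque: kg·m²/s²

The claimed units kg·m²/s² match the derived units, so the claim is correct.

Answer: Yes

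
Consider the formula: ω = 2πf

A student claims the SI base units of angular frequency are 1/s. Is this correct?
Units of each symbol in ω = 2πf:
  f (frequency): 1/s
  The factor 2π is dimensionless.

Multiplying the contributions: [1/s]
Adding exponents of each base unit: s: -1
SI base units of angular frequency: 1/s

The claimed units 1/s match the derived units, so the claim is correct.

Answer: Yes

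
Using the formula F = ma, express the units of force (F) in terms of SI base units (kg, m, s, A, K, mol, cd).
Units of each symbol in F = ma:
  m (mass): kg
  a (acceleration): m/s²

Multiplying the contributions: [kg] · [m/s²]
Adding exponents of each base unit: kg: 1, m: 1, s: -2
SI base units of force: kg·m/s²

Answer: kg·m/s²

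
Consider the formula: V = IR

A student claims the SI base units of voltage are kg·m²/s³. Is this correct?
Units of each symbol in V = IR:
  I (current): A
  R (resistance, in ohms): kg·m²/(s³·A²)

Multiplying the contributions: [A] · [kg·m²/(s³·A²)]
Adding exponents of each base unit: kg: 1, m: 2, s: -3, A: -1
SI base units of voltage: kg·m²/(s³·A)

The claimed units kg·m²/s³ (exponents kg: 1, m: 2, s: -3) do not match the derived units kg·m²/(s³·A) (exponents kg: 1, m: 2, s: -3, A: -1), so the claim is incorrect.

Answer: No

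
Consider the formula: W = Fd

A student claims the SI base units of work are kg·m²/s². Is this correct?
Units of each symbol in W = Fd:
  F (force): kg·m/s²
  d (displacement): m

Multiplying the contributions: [kg·m/s²] · [m]
Adding exponents of each base unit: kg: 1, m: 2, s: -2
SI base units of work: kg·m²/s²

The claimed units kg·m²/s² match the derived units, so the claim is correct.

Answer: Yes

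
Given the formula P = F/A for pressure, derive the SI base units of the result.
Units of each symbol in P = F/A:
  F (force): kg·m/s²
  A (area): m²  → in the denominator, contributes 1/m²

Multiplying the contributions: [kg·m/s²] · [1/m²]
Adding exponents of each base unit: kg: 1, m: -1, s: -2
SI base units of pressure: kg/(m·s²)

Answer: kg/(m·s²)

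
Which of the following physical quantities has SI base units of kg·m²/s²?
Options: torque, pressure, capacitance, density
Checking the SI base units of each option:
  torque (τ = Fr): kg·m²/s²  ✓ matches
  pressure (P = F/A): kg/(m·s²)  ✗
  capacitance (C = Q/V): s⁴·A²/(kg·m²)  ✗
  density (ρ = m/V): kg/m³  ✗

Only torque has units kg·m²/s².

Answer: torque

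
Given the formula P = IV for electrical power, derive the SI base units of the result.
Units of each symbol in P = IV:
  I (current): A
  V (voltage, in volts): kg·m²/(s³·A)

Multiplying the contributions: [A] · [kg·m²/(s³·A)]
Adding exponents of each base unit: kg: 1, m: 2, s: -3
SI base units of electrical power: kg·m²/s³

Answer: kg·m²/s³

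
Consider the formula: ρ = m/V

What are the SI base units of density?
Units of each symbol in ρ = m/V:
  m (mass): kg
  V (volume): m³  → in the denominator, contributes 1/m³

Multiplying the contributions: [kg] · [1/m³]
Adding exponents of each base unit: kg: 1, m: -3
SI base units of density: kg/m³

Answer: kg/m³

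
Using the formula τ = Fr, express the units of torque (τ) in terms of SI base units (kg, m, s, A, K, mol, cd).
Units of each symbol in τ = Fr:
  F (force): kg·m/s²
  r (lever arm): m

Multiplying the contributions: [kg·m/s²] · [m]
Adding exponents of each base unit: kg: 1, m: 2, s: -2
SI base units of torque: kg·m²/s²

Answer: kg·m²/s²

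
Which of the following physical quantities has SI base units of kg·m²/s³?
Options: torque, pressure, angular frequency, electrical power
Checking the SI base units of each option:
  torque (τ = Fr): kg·m²/s²  ✗
  pressure (P = F/A): kg/(m·s²)  ✗
  angular frequency (ω = 2πf): 1/s  ✗
  electrical power (P = IV): kg·m²/s³  ✓ matches

Only electrical power has units kg·m²/s³.

Answer: electrical power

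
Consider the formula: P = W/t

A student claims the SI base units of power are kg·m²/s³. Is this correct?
Units of each symbol in P = W/t:
  W (work): kg·m²/s²
  t (time): s  → in the denominator, contributes 1/s

Multiplying the contributions: [kg·m²/s²] · [1/s]
Adding exponents of each base unit: kg: 1, m: 2, s: -3
SI base units of power: kg·m²/s³

The claimed units kg·m²/s³ match the derived units, so the claim is correct.

Answer: Yes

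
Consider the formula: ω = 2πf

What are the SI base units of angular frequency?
Units of each symbol in ω = 2πf:
  f (frequency): 1/s
  The factor 2π is dimensionless.

Multiplying the contributions: [1/s]
Adding exponents of each base unit: s: -1
SI base units of angular frequency: 1/s

Answer: 1/s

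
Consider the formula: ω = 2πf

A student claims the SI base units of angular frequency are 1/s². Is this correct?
Units of each symbol in ω = 2πf:
  f (frequency): 1/s
  The factor 2π is dimensionless.

Multiplying the contributions: [1/s]
Adding exponents of each base unit: s: -1
SI base units of angular frequency: 1/s

The claimed units 1/s² (exponents s: -2) do not match the derived units 1/s (exponents s: -1), so the claim is incorrect.

Answer: No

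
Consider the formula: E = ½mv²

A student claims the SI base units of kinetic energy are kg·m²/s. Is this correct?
Units of each symbol in E = ½mv²:
  m (mass): kg
  v (speed): m/s  → to the power 2, contributes m²/s²
  The factor ½ is dimensionless.

Multiplying the contributions: [kg] · [m²/s²]
Adding exponents of each base unit: kg: 1, m: 2, s: -2
SI base units of kinetic energy: kg·m²/s²

The claimed units kg·m²/s (exponents kg: 1, m: 2, s: -1) do not match the derived units kg·m²/s² (exponents kg: 1, m: 2, s: -2), so the claim is incorrect.

Answer: No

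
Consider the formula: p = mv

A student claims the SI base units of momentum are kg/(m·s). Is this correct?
Units of each symbol in p = mv:
  m (mass): kg
  v (velocity): m/s

Multiplying the contributions: [kg] · [m/s]
Adding exponents of each base unit: kg: 1, m: 1, s: -1
SI base units of momentum: kg·m/s

The claimed units kg/(m·s) (exponents kg: 1, m: -1, s: -1) do not match the derived units kg·m/s (exponents kg: 1, m: 1, s: -1), so the claim is incorrect.

Answer: No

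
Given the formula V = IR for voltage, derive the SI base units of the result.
Units of each symbol in V = IR:
  I (current): A
  R (resistance, in ohms): kg·m²/(s³·A²)

Multiplying the contributions: [A] · [kg·m²/(s³·A²)]
Adding exponents of each base unit: kg: 1, m: 2, s: -3, A: -1
SI base units of voltage: kg·m²/(s³·A)

Answer: kg·m²/(s³·A)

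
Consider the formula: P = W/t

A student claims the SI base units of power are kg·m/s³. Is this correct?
Units of each symbol in P = W/t:
  W (work): kg·m²/s²
  t (time): s  → in the denominator, contributes 1/s

Multiplying the contributions: [kg·m²/s²] · [1/s]
Adding exponents of each base unit: kg: 1, m: 2, s: -3
SI base units of power: kg·m²/s³

The claimed units kg·m/s³ (exponents kg: 1, m: 1, s: -3) do not match the derived units kg·m²/s³ (exponents kg: 1, m: 2, s: -3), so the claim is incorrect.

Answer: No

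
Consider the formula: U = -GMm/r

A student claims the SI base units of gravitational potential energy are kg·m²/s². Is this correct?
Units of each symbol in U = -GMm/r:
  G (gravitational constant): m³/(kg·s²)
  M (mass): kg
  m (mass): kg
  r (distance): m  → in the denominator, contributes 1/m
  The minus sign does not affect the units.

Multiplying the contributions: [m³/(kg·s²)] · [kg] · [kg] · [1/m]
Adding exponents of each base unit: kg: 1, m: 2, s: -2
SI base units of gravitational potential energy: kg·m²/s²

The claimed units kg·m²/s² match the derived units, so the claim is correct.

Answer: Yes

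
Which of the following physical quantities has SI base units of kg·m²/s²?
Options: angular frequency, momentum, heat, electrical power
Checking the SI base units of each option:
  angular frequency (ω = 2πf): 1/s  ✗
  momentum (p = mv): kg·m/s  ✗
  heat (Q = mcΔT): kg·m²/s²  ✓ matches
  electrical power (P = IV): kg·m²/s³  ✗

Only heat has units kg·m²/s².

Answer: heat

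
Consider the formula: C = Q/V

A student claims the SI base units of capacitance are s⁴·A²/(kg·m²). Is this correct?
Units of each symbol in C = Q/V:
  Q (charge, in coulombs): s·A
  V (voltage, in volts): kg·m²/(s³·A)  → in the denominator, contributes s³·A/(kg·m²)

Multiplying the contributions: [s·A] · [s³·A/(kg·m²)]
Adding exponents of each base unit: kg: -1, m: -2, s: 4, A: 2
SI base units of capacitance: s⁴·A²/(kg·m²)

The claimed units s⁴·A²/(kg·m²) match the derived units, so the claim is correct.

Answer: Yes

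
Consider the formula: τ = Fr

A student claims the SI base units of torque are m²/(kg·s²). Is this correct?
Units of each symbol in τ = Fr:
  F (force): kg·m/s²
  r (lever arm): m

Multiplying the contributions: [kg·m/s²] · [m]
Adding exponents of each base unit: kg: 1, m: 2, s: -2
SI base units of torque: kg·m²/s²

The claimed units m²/(kg·s²) (exponents kg: -1, m: 2, s: -2) do not match the derived units kg·m²/s² (exponents kg: 1, m: 2, s: -2), so the claim is incorrect.

Answer: No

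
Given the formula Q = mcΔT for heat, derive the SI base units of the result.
Units of each symbol in Q = mcΔT:
  m (mass): kg
  c (specific heat capacity, in J/(kg·K)): m²/(s²·K)
  ΔT (temperature change): K

Multiplying the contributions: [kg] · [m²/(s²·K)] · [K]
Adding exponents of each base unit: kg: 1, m: 2, s: -2
SI base units of heat: kg·m²/s²

Answer: kg·m²/s²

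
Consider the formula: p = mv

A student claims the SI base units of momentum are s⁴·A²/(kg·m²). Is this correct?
Units of each symbol in p = mv:
  m (mass): kg
  v (velocity): m/s

Multiplying the contributions: [kg] · [m/s]
Adding exponents of each base unit: kg: 1, m: 1, s: -1
SI base units of momentum: kg·m/s

The claimed units s⁴·A²/(kg·m²) (exponents kg: -1, m: -2, s: 4, A: 2) do not match the derived units kg·m/s (exponents kg: 1, m: 1, s: -1), so the claim is incorrect.

Answer: No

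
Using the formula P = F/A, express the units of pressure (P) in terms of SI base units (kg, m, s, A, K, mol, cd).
Units of each symbol in P = F/A:
  F (force): kg·m/s²
  A (area): m²  → in the denominator, contributes 1/m²

Multiplying the contributions: [kg·m/s²] · [1/m²]
Adding exponents of each base unit: kg: 1, m: -1, s: -2
SI base units of pressure: kg/(m·s²)

Answer: kg/(m·s²)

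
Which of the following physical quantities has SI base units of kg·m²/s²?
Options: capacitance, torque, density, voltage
Checking the SI base units of each option:
  capacitance (C = Q/V): s⁴·A²/(kg·m²)  ✗
  torque (τ = Fr): kg·m²/s²  ✓ matches
  density (ρ = m/V): kg/m³  ✗
  voltage (V = IR): kg·m²/(s³·A)  ✗

Only torque has units kg·m²/s².

Answer: torque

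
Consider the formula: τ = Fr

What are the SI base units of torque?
Units of each symbol in τ = Fr:
  F (force): kg·m/s²
  r (lever arm): m

Multiplying the contributions: [kg·m/s²] · [m]
Adding exponents of each base unit: kg: 1, m: 2, s: -2
SI base units of torque: kg·m²/s²

Answer: kg·m²/s²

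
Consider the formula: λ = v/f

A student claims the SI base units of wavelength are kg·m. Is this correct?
Units of each symbol in λ = v/f:
  v (wave speed): m/s
  f (frequency): 1/s  → in the denominator, contributes s

Multiplying the contributions: [m/s] · [s]
Adding exponents of each base unit: m: 1
SI base units of wavelength: m

The claimed units kg·m (exponents kg: 1, m: 1) do not match the derived units m (exponents m: 1), so the claim is incorrect.

Answer: No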